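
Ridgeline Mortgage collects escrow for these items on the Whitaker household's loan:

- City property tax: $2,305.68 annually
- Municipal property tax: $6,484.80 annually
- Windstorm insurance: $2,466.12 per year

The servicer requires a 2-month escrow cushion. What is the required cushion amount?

City property tax: $2,305.68 annually
Municipal property tax: $6,484.80 annually
Windstorm insurance: $2,466.12 annually
Total per year = $2,305.68 + $6,484.80 + $2,466.12 = $11,256.60
Monthly = $11,256.60 / 12 = $938.05
Required cushion = 2 × $938.05 = $1,876.10

$1,876.10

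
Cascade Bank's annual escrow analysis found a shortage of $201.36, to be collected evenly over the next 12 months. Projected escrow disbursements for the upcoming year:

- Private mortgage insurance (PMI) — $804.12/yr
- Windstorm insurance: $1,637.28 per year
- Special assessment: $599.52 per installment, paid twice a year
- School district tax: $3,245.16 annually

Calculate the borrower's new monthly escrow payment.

$590.58

Private mortgage insurance (PMI) = $804.12/yr
Windstorm insurance = $1,637.28/yr
Special assessment = $599.52 × 2 = $1,199.04/yr
School district tax = $3,245.16/yr
Total annual escrow = $6,885.60
Base monthly escrow = $6,885.60 ÷ 12 = $573.80
Shortage per month = $201.36 ÷ 12 = $16.78
New monthly escrow = $573.80 + $16.78 = $590.58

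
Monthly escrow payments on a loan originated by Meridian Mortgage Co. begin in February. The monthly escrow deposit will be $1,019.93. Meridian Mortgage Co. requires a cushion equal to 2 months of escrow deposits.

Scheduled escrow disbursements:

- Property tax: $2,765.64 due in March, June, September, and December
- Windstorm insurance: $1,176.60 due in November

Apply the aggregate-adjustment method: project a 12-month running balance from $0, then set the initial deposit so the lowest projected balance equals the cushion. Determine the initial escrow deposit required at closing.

$3,059.79

Cushion = 2 × $1,019.93 = $2,039.86
Trial balance (start $0, +$1,019.93 each month, − disbursements):
  Feb: +$1,019.93 → $1,019.93
  Mar: +$1,019.93 − $2,765.64 → -$725.78
  Apr: +$1,019.93 → $294.15
  May: +$1,019.93 → $1,314.08
  Jun: +$1,019.93 − $2,765.64 → -$431.63
  Jul: +$1,019.93 → $588.30
  Aug: +$1,019.93 → $1,608.23
  Sep: +$1,019.93 − $2,765.64 → -$137.48
  Oct: +$1,019.93 → $882.45
  Nov: +$1,019.93 − $1,176.60 → $725.78
  Dec: +$1,019.93 − $2,765.64 → -$1,019.93
  Jan: +$1,019.93 → $0.00
Lowest trial balance = -$1,019.93 (Dec)
Initial deposit = cushion − low point = $2,039.86 − (-$1,019.93) = $3,059.79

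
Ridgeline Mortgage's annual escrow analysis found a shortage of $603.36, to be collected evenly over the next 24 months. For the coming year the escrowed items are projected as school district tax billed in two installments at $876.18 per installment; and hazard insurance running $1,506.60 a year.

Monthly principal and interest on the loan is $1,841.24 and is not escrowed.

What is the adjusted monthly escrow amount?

$296.72

School district tax: $876.18 × 2 = $1,752.36/yr
Hazard insurance: $1,506.60/yr
Total annual escrow = $1,752.36 + $1,506.60 = $3,258.96
Per month = $3,258.96 / 12 = $271.58
Shortage per month = $603.36 / 24 = $25.14
Adjusted monthly = $271.58 + $25.14 = $296.72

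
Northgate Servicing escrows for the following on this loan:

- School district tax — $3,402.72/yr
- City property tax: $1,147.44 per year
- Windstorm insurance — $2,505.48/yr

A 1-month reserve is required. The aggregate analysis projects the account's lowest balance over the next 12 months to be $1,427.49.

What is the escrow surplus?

$839.52

School district tax: $3,402.72 annually
City property tax: $1,147.44 annually
Windstorm insurance: $2,505.48 annually
Annual escrow total = $3,402.72 + $1,147.44 + $2,505.48 = $7,055.64
Base monthly escrow = $7,055.64 / 12 = $587.97
Cushion = 1 × $587.97 = $587.97
Surplus = $1,427.49 − $587.97 = $839.52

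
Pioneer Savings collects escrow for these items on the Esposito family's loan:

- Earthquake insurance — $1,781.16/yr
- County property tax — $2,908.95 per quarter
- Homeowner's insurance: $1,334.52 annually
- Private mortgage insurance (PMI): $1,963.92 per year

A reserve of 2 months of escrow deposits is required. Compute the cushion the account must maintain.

$2,785.90

Earthquake insurance = $1,781.16/yr
County property tax = $2,908.95 × 4 = $11,635.80/yr
Homeowner's insurance = $1,334.52/yr
Private mortgage insurance (PMI) = $1,963.92/yr
Annual escrow total = $16,715.40
Monthly = $16,715.40 / 12 = $1,392.95
Cushion = 2 × $1,392.95 = $2,785.90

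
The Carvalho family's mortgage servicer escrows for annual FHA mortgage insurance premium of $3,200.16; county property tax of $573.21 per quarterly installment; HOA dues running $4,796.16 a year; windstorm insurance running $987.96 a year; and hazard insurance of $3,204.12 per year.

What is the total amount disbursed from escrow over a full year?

FHA mortgage insurance premium = $3,200.16 annually
County property tax = $573.21 × 4 = $2,292.84 annually
HOA dues = $4,796.16 annually
Windstorm insurance = $987.96 annually
Hazard insurance = $3,204.12 annually
Total per year = $14,481.24

$14,481.24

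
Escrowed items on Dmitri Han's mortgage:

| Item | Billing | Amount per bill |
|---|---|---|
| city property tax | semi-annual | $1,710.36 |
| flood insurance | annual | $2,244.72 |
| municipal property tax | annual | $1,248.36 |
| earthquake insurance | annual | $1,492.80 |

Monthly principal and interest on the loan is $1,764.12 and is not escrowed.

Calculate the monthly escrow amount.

City property tax = $1,710.36 × 2 = $3,420.72
Flood insurance = $2,244.72
Municipal property tax = $1,248.36
Earthquake insurance = $1,492.80
Annual escrow total = $8,406.60
Base monthly escrow = $8,406.60 / 12 = $700.55

$700.55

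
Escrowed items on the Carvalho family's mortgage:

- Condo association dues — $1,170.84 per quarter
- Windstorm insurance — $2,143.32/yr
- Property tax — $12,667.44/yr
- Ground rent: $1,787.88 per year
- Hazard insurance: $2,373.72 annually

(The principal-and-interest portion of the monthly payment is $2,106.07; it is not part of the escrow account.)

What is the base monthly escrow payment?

Condo association dues = $1,170.84 × 4 = $4,683.36 annually
Windstorm insurance = $2,143.32 annually
Property tax = $12,667.44 annually
Ground rent = $1,787.88 annually
Hazard insurance = $2,373.72 annually
Combined annual = $23,655.72
Monthly escrow = $23,655.72 / 12 = $1,971.31

$1,971.31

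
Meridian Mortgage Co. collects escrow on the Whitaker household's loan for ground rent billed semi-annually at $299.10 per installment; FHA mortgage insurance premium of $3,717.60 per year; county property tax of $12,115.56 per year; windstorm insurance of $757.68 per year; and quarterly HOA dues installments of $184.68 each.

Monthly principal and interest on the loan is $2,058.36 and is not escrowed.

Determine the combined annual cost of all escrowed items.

Ground rent: $299.10 × 2 = $598.20 per year
FHA mortgage insurance premium: $3,717.60 per year
County property tax: $12,115.56 per year
Windstorm insurance: $757.68 per year
HOA dues: $184.68 × 4 = $738.72 per year
Yearly total = $598.20 + $3,717.60 + $12,115.56 + $757.68 + $738.72 = $17,927.76

$17,927.76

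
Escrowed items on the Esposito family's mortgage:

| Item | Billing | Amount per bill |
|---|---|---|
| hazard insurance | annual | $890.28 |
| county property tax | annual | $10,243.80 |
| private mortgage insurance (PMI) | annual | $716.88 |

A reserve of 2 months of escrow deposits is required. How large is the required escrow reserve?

Hazard insurance = $890.28 per year
County property tax = $10,243.80 per year
Private mortgage insurance (PMI) = $716.88 per year
Total per year = $11,850.96
Per month = $11,850.96 / 12 = $987.58
Required cushion = 2 × $987.58 = $1,975.16

$1,975.16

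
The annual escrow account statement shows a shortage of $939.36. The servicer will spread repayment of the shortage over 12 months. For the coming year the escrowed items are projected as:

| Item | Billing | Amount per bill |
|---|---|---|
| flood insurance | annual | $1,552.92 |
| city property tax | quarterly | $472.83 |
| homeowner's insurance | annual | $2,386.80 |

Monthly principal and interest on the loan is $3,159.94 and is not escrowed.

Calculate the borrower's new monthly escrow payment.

Flood insurance: $1,552.92
City property tax: $472.83 × 4 = $1,891.32
Homeowner's insurance: $2,386.80
Combined annual = $5,831.04
Monthly escrow = $5,831.04 / 12 = $485.92
Monthly shortage recovery: $939.36 / 12 = $78.28
Adjusted monthly = $485.92 + $78.28 = $564.20

$564.20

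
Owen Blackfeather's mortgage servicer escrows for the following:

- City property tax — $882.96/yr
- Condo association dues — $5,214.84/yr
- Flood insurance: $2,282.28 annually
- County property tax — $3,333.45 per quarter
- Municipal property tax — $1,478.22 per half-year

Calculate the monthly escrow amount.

City property tax: $882.96 annually
Condo association dues: $5,214.84 annually
Flood insurance: $2,282.28 annually
County property tax: $3,333.45 × 4 = $13,333.80 annually
Municipal property tax: $1,478.22 × 2 = $2,956.44 annually
Yearly total = $882.96 + $5,214.84 + $2,282.28 + $13,333.80 + $2,956.44 = $24,670.32
Monthly escrow = $24,670.32 ÷ 12 = $2,055.86

$2,055.86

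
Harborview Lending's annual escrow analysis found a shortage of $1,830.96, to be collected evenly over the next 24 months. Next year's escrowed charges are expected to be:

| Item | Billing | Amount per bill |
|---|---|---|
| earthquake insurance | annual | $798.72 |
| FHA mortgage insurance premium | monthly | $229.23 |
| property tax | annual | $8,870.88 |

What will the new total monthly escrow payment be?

Earthquake insurance = $798.72
FHA mortgage insurance premium = $229.23 × 12 = $2,750.76
Property tax = $8,870.88
Annual escrow total = $798.72 + $2,750.76 + $8,870.88 = $12,420.36
Per month = $12,420.36 / 12 = $1,035.03
Shortage spread = $1,830.96 / 24 = $76.29/mo
Adjusted monthly = $1,035.03 + $76.29 = $1,111.32

$1,111.32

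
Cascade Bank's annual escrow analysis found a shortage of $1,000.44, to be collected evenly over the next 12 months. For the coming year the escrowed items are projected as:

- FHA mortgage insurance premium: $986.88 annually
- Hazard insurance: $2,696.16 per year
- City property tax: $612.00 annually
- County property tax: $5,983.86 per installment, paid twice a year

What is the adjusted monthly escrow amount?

FHA mortgage insurance premium — $986.88
Hazard insurance — $2,696.16
City property tax — $612.00
County property tax — $5,983.86 × 2 = $11,967.72
Total annual escrow = $986.88 + $2,696.16 + $612.00 + $11,967.72 = $16,262.76
Monthly = $16,262.76 ÷ 12 = $1,355.23
Shortage per month = $1,000.44 ÷ 12 = $83.37
Adjusted monthly = $1,355.23 + $83.37 = $1,438.60

$1,438.60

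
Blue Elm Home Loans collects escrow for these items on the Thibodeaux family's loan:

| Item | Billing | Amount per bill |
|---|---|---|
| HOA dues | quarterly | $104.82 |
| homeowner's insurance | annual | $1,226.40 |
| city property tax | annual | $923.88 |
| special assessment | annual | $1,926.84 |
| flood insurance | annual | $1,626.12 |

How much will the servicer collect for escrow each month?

HOA dues: $104.82 × 4 = $419.28 annually
Homeowner's insurance: $1,226.40 annually
City property tax: $923.88 annually
Special assessment: $1,926.84 annually
Flood insurance: $1,626.12 annually
Total per year = $6,122.52
Per month = $6,122.52 ÷ 12 = $510.21

$510.21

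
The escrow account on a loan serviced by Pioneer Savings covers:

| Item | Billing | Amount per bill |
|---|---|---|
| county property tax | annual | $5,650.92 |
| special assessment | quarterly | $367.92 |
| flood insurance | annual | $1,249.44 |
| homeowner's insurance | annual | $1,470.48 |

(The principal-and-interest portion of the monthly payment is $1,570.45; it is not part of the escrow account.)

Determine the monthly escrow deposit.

$820.21

County property tax — $5,650.92 per year
Special assessment — $367.92 × 4 = $1,471.68 per year
Flood insurance — $1,249.44 per year
Homeowner's insurance — $1,470.48 per year
Total annual escrow = $9,842.52
Base monthly escrow = $9,842.52 / 12 = $820.21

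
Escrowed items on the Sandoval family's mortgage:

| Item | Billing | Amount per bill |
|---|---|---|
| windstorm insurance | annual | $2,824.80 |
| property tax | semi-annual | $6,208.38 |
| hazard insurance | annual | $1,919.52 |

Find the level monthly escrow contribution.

$1,430.09

Windstorm insurance = $2,824.80
Property tax = $6,208.38 × 2 = $12,416.76
Hazard insurance = $1,919.52
Yearly total = $2,824.80 + $12,416.76 + $1,919.52 = $17,161.08
Base monthly escrow = $17,161.08 / 12 = $1,430.09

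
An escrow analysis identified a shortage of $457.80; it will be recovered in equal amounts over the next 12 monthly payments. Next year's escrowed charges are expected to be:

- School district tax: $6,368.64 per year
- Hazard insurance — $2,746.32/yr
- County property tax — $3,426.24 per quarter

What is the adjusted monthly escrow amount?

School district tax — $6,368.64/yr
Hazard insurance — $2,746.32/yr
County property tax — $3,426.24 × 4 = $13,704.96/yr
Annual escrow total = $22,819.92
Monthly = $22,819.92 ÷ 12 = $1,901.66
Monthly shortage recovery: $457.80 ÷ 12 = $38.15
Adjusted monthly = $1,901.66 + $38.15 = $1,939.81

$1,939.81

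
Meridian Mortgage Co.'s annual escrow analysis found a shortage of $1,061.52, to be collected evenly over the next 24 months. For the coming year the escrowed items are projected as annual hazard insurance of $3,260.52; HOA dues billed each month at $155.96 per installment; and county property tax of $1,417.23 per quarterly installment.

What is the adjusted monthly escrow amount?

Hazard insurance = $3,260.52/yr
HOA dues = $155.96 × 12 = $1,871.52/yr
County property tax = $1,417.23 × 4 = $5,668.92/yr
Annual escrow total = $10,800.96
Monthly escrow = $10,800.96 / 12 = $900.08
Shortage per month = $1,061.52 / 24 = $44.23
New monthly escrow = $900.08 + $44.23 = $944.31

$944.31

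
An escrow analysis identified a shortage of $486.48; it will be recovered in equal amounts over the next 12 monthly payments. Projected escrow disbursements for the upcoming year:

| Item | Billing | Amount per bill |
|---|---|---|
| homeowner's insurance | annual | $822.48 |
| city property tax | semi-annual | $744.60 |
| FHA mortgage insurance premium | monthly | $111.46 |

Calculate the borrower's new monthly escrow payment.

$344.64

Homeowner's insurance — $822.48
City property tax — $744.60 × 2 = $1,489.20
FHA mortgage insurance premium — $111.46 × 12 = $1,337.52
Total per year = $822.48 + $1,489.20 + $1,337.52 = $3,649.20
Monthly escrow = $3,649.20 / 12 = $304.10
Shortage per month = $486.48 ÷ 12 = $40.54
New monthly escrow = $304.10 + $40.54 = $344.64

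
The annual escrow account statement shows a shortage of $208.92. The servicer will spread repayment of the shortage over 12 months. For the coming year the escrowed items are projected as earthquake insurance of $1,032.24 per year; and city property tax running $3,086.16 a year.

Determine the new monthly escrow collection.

$360.61

Earthquake insurance = $1,032.24
City property tax = $3,086.16
Yearly total = $1,032.24 + $3,086.16 = $4,118.40
Monthly escrow = $4,118.40 ÷ 12 = $343.20
Shortage spread = $208.92 / 12 = $17.41/mo
Adjusted monthly = $343.20 + $17.41 = $360.61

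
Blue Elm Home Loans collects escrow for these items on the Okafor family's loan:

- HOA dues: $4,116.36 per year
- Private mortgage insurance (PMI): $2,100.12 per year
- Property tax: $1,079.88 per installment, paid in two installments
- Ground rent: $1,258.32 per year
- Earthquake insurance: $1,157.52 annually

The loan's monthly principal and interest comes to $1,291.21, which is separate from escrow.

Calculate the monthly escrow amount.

HOA dues — $4,116.36 per year
Private mortgage insurance (PMI) — $2,100.12 per year
Property tax — $1,079.88 × 2 = $2,159.76 per year
Ground rent — $1,258.32 per year
Earthquake insurance — $1,157.52 per year
Combined annual = $10,792.08
Per month = $10,792.08 ÷ 12 = $899.34

$899.34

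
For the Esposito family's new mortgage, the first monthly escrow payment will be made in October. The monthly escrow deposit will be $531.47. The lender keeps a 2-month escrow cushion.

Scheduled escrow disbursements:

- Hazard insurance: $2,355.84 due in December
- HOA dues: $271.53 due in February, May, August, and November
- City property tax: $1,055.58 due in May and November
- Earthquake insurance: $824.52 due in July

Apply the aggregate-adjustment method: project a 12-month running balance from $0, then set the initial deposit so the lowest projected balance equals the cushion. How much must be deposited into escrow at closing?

Cushion = 2 × $531.47 = $1,062.94
Trial balance (start $0, +$531.47 each month, − disbursements):
  Oct: +$531.47 → $531.47
  Nov: +$531.47 − $1,327.11 → -$264.17
  Dec: +$531.47 − $2,355.84 → -$2,088.54
  Jan: +$531.47 → -$1,557.07
  Feb: +$531.47 − $271.53 → -$1,297.13
  Mar: +$531.47 → -$765.66
  Apr: +$531.47 → -$234.19
  May: +$531.47 − $1,327.11 → -$1,029.83
  Jun: +$531.47 → -$498.36
  Jul: +$531.47 − $824.52 → -$791.41
  Aug: +$531.47 − $271.53 → -$531.47
  Sep: +$531.47 → $0.00
Lowest trial balance = -$2,088.54 (Dec)
Initial deposit = cushion − low point = $1,062.94 − (-$2,088.54) = $3,151.48

$3,151.48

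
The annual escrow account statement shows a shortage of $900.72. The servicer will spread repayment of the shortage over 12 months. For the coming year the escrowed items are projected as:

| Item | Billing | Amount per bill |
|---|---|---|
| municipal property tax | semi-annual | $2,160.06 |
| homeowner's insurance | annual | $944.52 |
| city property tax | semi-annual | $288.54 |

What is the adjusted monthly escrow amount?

$561.87

Municipal property tax: $2,160.06 × 2 = $4,320.12 annually
Homeowner's insurance: $944.52 annually
City property tax: $288.54 × 2 = $577.08 annually
Total per year = $4,320.12 + $944.52 + $577.08 = $5,841.72
Per month = $5,841.72 / 12 = $486.81
Monthly shortage recovery: $900.72 / 12 = $75.06
New monthly escrow = $486.81 + $75.06 = $561.87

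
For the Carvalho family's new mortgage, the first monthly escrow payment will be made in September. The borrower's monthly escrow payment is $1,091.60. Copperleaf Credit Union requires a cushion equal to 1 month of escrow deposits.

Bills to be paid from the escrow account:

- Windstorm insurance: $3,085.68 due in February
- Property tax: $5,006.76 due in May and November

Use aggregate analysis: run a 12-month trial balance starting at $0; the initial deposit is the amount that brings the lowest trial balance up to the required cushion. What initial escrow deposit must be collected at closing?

$4,366.40

Cushion = 1 × $1,091.60 = $1,091.60
Trial balance (start $0, +$1,091.60 each month, − disbursements):
  Sep: +$1,091.60 → $1,091.60
  Oct: +$1,091.60 → $2,183.20
  Nov: +$1,091.60 − $5,006.76 → -$1,731.96
  Dec: +$1,091.60 → -$640.36
  Jan: +$1,091.60 → $451.24
  Feb: +$1,091.60 − $3,085.68 → -$1,542.84
  Mar: +$1,091.60 → -$451.24
  Apr: +$1,091.60 → $640.36
  May: +$1,091.60 − $5,006.76 → -$3,274.80
  Jun: +$1,091.60 → -$2,183.20
  Jul: +$1,091.60 → -$1,091.60
  Aug: +$1,091.60 → $0.00
Lowest trial balance = -$3,274.80 (May)
Initial deposit = cushion − low point = $1,091.60 − (-$3,274.80) = $4,366.40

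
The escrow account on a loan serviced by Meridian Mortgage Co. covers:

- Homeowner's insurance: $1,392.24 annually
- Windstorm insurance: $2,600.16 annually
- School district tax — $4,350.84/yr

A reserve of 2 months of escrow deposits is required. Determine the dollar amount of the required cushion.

$1,390.54

Homeowner's insurance: $1,392.24
Windstorm insurance: $2,600.16
School district tax: $4,350.84
Yearly total = $8,343.24
Base monthly escrow = $8,343.24 / 12 = $695.27
Reserve = 2 × $695.27 = $1,390.54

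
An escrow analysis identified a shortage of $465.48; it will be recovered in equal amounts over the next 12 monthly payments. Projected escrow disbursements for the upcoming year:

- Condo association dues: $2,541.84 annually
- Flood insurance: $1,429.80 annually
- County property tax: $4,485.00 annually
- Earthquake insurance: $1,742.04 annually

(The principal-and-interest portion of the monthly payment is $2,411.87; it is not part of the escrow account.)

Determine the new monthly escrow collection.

Condo association dues = $2,541.84/yr
Flood insurance = $1,429.80/yr
County property tax = $4,485.00/yr
Earthquake insurance = $1,742.04/yr
Total annual escrow = $10,198.68
Base monthly escrow = $10,198.68 ÷ 12 = $849.89
Shortage spread = $465.48 ÷ 12 = $38.79/mo
New monthly escrow = $849.89 + $38.79 = $888.68

$888.68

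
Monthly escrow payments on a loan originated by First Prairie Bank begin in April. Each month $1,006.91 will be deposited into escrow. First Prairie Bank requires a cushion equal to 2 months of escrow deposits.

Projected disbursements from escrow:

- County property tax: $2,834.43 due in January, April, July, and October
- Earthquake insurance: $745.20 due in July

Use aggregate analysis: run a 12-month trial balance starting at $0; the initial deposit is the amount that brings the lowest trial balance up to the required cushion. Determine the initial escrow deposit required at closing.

$4,400.24

Cushion = 2 × $1,006.91 = $2,013.82
Trial balance (start $0, +$1,006.91 each month, − disbursements):
  Apr: +$1,006.91 − $2,834.43 → -$1,827.52
  May: +$1,006.91 → -$820.61
  Jun: +$1,006.91 → $186.30
  Jul: +$1,006.91 − $3,579.63 → -$2,386.42
  Aug: +$1,006.91 → -$1,379.51
  Sep: +$1,006.91 → -$372.60
  Oct: +$1,006.91 − $2,834.43 → -$2,200.12
  Nov: +$1,006.91 → -$1,193.21
  Dec: +$1,006.91 → -$186.30
  Jan: +$1,006.91 − $2,834.43 → -$2,013.82
  Feb: +$1,006.91 → -$1,006.91
  Mar: +$1,006.91 → $0.00
Lowest trial balance = -$2,386.42 (Jul)
Initial deposit = cushion − low point = $2,013.82 − (-$2,386.42) = $4,400.24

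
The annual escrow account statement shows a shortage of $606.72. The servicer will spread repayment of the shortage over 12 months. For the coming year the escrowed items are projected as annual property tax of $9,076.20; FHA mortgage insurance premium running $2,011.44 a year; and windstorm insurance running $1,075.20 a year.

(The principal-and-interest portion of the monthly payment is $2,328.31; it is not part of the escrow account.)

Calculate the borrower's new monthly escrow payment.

Property tax: $9,076.20 annually
FHA mortgage insurance premium: $2,011.44 annually
Windstorm insurance: $1,075.20 annually
Combined annual = $12,162.84
Monthly = $12,162.84 ÷ 12 = $1,013.57
Shortage per month = $606.72 / 12 = $50.56
New monthly escrow = $1,013.57 + $50.56 = $1,064.13

$1,064.13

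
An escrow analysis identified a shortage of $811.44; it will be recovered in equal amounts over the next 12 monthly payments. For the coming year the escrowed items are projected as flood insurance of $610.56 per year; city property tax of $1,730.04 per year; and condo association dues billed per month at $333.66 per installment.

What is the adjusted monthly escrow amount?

$596.33

Flood insurance: $610.56 annually
City property tax: $1,730.04 annually
Condo association dues: $333.66 × 12 = $4,003.92 annually
Combined annual = $610.56 + $1,730.04 + $4,003.92 = $6,344.52
Per month = $6,344.52 / 12 = $528.71
Monthly shortage recovery: $811.44 ÷ 12 = $67.62
New monthly escrow = $528.71 + $67.62 = $596.33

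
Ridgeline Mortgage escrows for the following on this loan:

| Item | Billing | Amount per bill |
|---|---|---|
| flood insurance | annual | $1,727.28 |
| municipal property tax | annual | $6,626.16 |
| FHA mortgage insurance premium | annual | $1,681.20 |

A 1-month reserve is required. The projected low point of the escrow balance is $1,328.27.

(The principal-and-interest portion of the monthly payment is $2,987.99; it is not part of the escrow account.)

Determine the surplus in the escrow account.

Flood insurance: $1,727.28 annually
Municipal property tax: $6,626.16 annually
FHA mortgage insurance premium: $1,681.20 annually
Annual escrow total = $10,034.64
Per month = $10,034.64 / 12 = $836.22
Cushion = 1 × $836.22 = $836.22
Excess over cushion: $1,328.27 − $836.22 = $492.05

$492.05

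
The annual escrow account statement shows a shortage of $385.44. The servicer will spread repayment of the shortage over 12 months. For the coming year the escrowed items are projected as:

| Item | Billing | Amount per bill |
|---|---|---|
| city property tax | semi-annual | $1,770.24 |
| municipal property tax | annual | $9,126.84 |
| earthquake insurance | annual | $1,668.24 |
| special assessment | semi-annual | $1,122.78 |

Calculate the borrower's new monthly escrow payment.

City property tax = $1,770.24 × 2 = $3,540.48 per year
Municipal property tax = $9,126.84 per year
Earthquake insurance = $1,668.24 per year
Special assessment = $1,122.78 × 2 = $2,245.56 per year
Total per year = $3,540.48 + $9,126.84 + $1,668.24 + $2,245.56 = $16,581.12
Monthly = $16,581.12 ÷ 12 = $1,381.76
Shortage spread = $385.44 / 12 = $32.12/mo
Adjusted monthly = $1,381.76 + $32.12 = $1,413.88

$1,413.88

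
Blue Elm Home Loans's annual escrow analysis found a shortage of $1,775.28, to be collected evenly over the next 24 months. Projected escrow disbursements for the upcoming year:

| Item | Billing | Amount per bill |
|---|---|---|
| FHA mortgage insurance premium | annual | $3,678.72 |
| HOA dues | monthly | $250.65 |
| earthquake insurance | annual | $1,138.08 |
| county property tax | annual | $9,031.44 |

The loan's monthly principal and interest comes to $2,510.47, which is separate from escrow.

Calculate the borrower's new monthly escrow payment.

$1,478.64

FHA mortgage insurance premium: $3,678.72/yr
HOA dues: $250.65 × 12 = $3,007.80/yr
Earthquake insurance: $1,138.08/yr
County property tax: $9,031.44/yr
Total annual escrow = $3,678.72 + $3,007.80 + $1,138.08 + $9,031.44 = $16,856.04
Base monthly escrow = $16,856.04 / 12 = $1,404.67
Shortage per month = $1,775.28 ÷ 24 = $73.97
Adjusted monthly = $1,404.67 + $73.97 = $1,478.64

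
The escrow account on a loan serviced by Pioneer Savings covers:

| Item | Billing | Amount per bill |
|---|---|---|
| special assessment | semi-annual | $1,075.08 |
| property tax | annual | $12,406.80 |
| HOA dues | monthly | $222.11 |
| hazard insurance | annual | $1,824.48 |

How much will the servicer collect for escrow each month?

Special assessment: $1,075.08 × 2 = $2,150.16 per year
Property tax: $12,406.80 per year
HOA dues: $222.11 × 12 = $2,665.32 per year
Hazard insurance: $1,824.48 per year
Annual escrow total = $2,150.16 + $12,406.80 + $2,665.32 + $1,824.48 = $19,046.76
Monthly escrow = $19,046.76 ÷ 12 = $1,587.23

$1,587.23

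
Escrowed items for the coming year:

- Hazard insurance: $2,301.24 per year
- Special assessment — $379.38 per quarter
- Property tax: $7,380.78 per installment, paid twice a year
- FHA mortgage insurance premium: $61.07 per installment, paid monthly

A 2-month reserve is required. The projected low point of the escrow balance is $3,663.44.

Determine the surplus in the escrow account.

Hazard insurance = $2,301.24
Special assessment = $379.38 × 4 = $1,517.52
Property tax = $7,380.78 × 2 = $14,761.56
FHA mortgage insurance premium = $61.07 × 12 = $732.84
Yearly total = $2,301.24 + $1,517.52 + $14,761.56 + $732.84 = $19,313.16
Base monthly escrow = $19,313.16 ÷ 12 = $1,609.43
Required reserve = 2 × $1,609.43 = $3,218.86
Excess over cushion: $3,663.44 − $3,218.86 = $444.58

$444.58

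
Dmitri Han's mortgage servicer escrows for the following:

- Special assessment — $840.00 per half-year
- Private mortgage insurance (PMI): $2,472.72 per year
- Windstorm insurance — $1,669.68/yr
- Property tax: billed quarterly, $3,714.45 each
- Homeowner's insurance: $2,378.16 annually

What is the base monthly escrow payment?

$1,921.53

Special assessment = $840.00 × 2 = $1,680.00/yr
Private mortgage insurance (PMI) = $2,472.72/yr
Windstorm insurance = $1,669.68/yr
Property tax = $3,714.45 × 4 = $14,857.80/yr
Homeowner's insurance = $2,378.16/yr
Annual escrow total = $1,680.00 + $2,472.72 + $1,669.68 + $14,857.80 + $2,378.16 = $23,058.36
Base monthly escrow = $23,058.36 ÷ 12 = $1,921.53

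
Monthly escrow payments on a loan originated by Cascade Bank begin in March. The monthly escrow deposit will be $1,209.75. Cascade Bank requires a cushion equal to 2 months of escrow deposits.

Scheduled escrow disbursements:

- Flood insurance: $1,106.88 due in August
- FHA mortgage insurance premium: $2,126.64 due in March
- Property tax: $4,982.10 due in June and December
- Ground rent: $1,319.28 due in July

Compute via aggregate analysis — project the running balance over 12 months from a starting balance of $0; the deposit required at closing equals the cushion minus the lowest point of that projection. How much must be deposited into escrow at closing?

$4,839.00

Cushion = 2 × $1,209.75 = $2,419.50
Trial balance (start $0, +$1,209.75 each month, − disbursements):
  Mar: +$1,209.75 − $2,126.64 → -$916.89
  Apr: +$1,209.75 → $292.86
  May: +$1,209.75 → $1,502.61
  Jun: +$1,209.75 − $4,982.10 → -$2,269.74
  Jul: +$1,209.75 − $1,319.28 → -$2,379.27
  Aug: +$1,209.75 − $1,106.88 → -$2,276.40
  Sep: +$1,209.75 → -$1,066.65
  Oct: +$1,209.75 → $143.10
  Nov: +$1,209.75 → $1,352.85
  Dec: +$1,209.75 − $4,982.10 → -$2,419.50
  Jan: +$1,209.75 → -$1,209.75
  Feb: +$1,209.75 → $0.00
Lowest trial balance = -$2,419.50 (Dec)
Initial deposit = cushion − low point = $2,419.50 − (-$2,419.50) = $4,839.00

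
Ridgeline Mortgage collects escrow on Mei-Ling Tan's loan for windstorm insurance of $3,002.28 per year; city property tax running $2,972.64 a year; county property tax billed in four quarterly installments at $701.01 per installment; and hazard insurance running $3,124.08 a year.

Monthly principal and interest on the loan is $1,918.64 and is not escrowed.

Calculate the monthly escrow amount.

Windstorm insurance — $3,002.28 annually
City property tax — $2,972.64 annually
County property tax — $701.01 × 4 = $2,804.04 annually
Hazard insurance — $3,124.08 annually
Combined annual = $3,002.28 + $2,972.64 + $2,804.04 + $3,124.08 = $11,903.04
Per month = $11,903.04 / 12 = $991.92

$991.92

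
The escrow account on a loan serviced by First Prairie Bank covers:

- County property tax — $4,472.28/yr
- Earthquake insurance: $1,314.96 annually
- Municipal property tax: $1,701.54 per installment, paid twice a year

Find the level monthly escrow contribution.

$765.86

County property tax = $4,472.28 per year
Earthquake insurance = $1,314.96 per year
Municipal property tax = $1,701.54 × 2 = $3,403.08 per year
Yearly total = $4,472.28 + $1,314.96 + $3,403.08 = $9,190.32
Per month = $9,190.32 / 12 = $765.86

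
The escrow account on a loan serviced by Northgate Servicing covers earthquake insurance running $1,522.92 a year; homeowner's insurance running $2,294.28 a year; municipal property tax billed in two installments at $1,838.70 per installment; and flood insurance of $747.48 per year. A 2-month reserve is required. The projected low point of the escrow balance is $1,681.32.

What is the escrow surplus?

Earthquake insurance = $1,522.92
Homeowner's insurance = $2,294.28
Municipal property tax = $1,838.70 × 2 = $3,677.40
Flood insurance = $747.48
Combined annual = $1,522.92 + $2,294.28 + $3,677.40 + $747.48 = $8,242.08
Monthly escrow = $8,242.08 ÷ 12 = $686.84
Cushion = 2 × $686.84 = $1,373.68
Surplus = $1,681.32 − $1,373.68 = $307.64

$307.64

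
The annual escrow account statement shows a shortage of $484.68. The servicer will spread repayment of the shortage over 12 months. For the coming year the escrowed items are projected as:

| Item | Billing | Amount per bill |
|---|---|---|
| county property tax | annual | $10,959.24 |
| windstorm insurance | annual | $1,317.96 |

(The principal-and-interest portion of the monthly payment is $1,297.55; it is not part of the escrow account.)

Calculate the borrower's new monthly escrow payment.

County property tax: $10,959.24
Windstorm insurance: $1,317.96
Total per year = $10,959.24 + $1,317.96 = $12,277.20
Base monthly escrow = $12,277.20 ÷ 12 = $1,023.10
Shortage spread = $484.68 / 12 = $40.39/mo
Adjusted monthly = $1,023.10 + $40.39 = $1,063.49

$1,063.49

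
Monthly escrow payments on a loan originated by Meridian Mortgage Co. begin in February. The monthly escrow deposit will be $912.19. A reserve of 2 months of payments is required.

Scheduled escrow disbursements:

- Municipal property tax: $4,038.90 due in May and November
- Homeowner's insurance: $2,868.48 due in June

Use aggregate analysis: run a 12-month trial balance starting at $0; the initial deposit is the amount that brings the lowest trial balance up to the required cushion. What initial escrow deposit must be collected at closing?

Cushion = 2 × $912.19 = $1,824.38
Trial balance (start $0, +$912.19 each month, − disbursements):
  Feb: +$912.19 → $912.19
  Mar: +$912.19 → $1,824.38
  Apr: +$912.19 → $2,736.57
  May: +$912.19 − $4,038.90 → -$390.14
  Jun: +$912.19 − $2,868.48 → -$2,346.43
  Jul: +$912.19 → -$1,434.24
  Aug: +$912.19 → -$522.05
  Sep: +$912.19 → $390.14
  Oct: +$912.19 → $1,302.33
  Nov: +$912.19 − $4,038.90 → -$1,824.38
  Dec: +$912.19 → -$912.19
  Jan: +$912.19 → $0.00
Lowest trial balance = -$2,346.43 (Jun)
Initial deposit = cushion − low point = $1,824.38 − (-$2,346.43) = $4,170.81

$4,170.81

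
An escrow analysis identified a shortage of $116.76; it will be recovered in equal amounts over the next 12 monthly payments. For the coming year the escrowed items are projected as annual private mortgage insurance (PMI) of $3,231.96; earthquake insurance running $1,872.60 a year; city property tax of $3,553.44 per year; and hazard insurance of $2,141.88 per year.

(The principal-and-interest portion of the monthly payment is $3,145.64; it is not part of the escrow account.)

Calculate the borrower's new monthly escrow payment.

$909.72

Private mortgage insurance (PMI): $3,231.96/yr
Earthquake insurance: $1,872.60/yr
City property tax: $3,553.44/yr
Hazard insurance: $2,141.88/yr
Total annual escrow = $3,231.96 + $1,872.60 + $3,553.44 + $2,141.88 = $10,799.88
Monthly escrow = $10,799.88 ÷ 12 = $899.99
Shortage spread = $116.76 ÷ 12 = $9.73/mo
New monthly escrow = $899.99 + $9.73 = $909.72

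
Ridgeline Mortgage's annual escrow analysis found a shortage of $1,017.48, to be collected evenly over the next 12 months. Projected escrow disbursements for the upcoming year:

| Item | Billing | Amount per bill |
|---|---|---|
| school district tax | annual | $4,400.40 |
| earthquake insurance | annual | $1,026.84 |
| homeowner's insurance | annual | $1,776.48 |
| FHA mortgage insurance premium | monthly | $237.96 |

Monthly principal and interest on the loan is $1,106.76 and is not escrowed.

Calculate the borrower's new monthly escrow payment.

$923.06

School district tax = $4,400.40
Earthquake insurance = $1,026.84
Homeowner's insurance = $1,776.48
FHA mortgage insurance premium = $237.96 × 12 = $2,855.52
Annual escrow total = $4,400.40 + $1,026.84 + $1,776.48 + $2,855.52 = $10,059.24
Base monthly escrow = $10,059.24 ÷ 12 = $838.27
Monthly shortage recovery: $1,017.48 ÷ 12 = $84.79
New monthly escrow = $838.27 + $84.79 = $923.06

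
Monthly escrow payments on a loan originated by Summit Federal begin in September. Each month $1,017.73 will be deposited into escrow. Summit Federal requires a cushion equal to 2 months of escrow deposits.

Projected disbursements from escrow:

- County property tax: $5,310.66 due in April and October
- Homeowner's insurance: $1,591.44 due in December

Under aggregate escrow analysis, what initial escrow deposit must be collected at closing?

$6,106.38

Cushion = 2 × $1,017.73 = $2,035.46
Trial balance (start $0, +$1,017.73 each month, − disbursements):
  Sep: +$1,017.73 → $1,017.73
  Oct: +$1,017.73 − $5,310.66 → -$3,275.20
  Nov: +$1,017.73 → -$2,257.47
  Dec: +$1,017.73 − $1,591.44 → -$2,831.18
  Jan: +$1,017.73 → -$1,813.45
  Feb: +$1,017.73 → -$795.72
  Mar: +$1,017.73 → $222.01
  Apr: +$1,017.73 − $5,310.66 → -$4,070.92
  May: +$1,017.73 → -$3,053.19
  Jun: +$1,017.73 → -$2,035.46
  Jul: +$1,017.73 → -$1,017.73
  Aug: +$1,017.73 → $0.00
Lowest trial balance = -$4,070.92 (Apr)
Initial deposit = cushion − low point = $2,035.46 − (-$4,070.92) = $6,106.38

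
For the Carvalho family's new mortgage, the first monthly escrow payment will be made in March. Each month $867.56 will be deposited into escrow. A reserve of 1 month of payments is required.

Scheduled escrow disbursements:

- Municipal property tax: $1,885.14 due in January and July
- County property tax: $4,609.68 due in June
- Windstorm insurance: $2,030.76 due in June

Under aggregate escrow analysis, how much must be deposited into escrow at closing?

$5,055.34

Cushion = 1 × $867.56 = $867.56
Trial balance (start $0, +$867.56 each month, − disbursements):
  Mar: +$867.56 → $867.56
  Apr: +$867.56 → $1,735.12
  May: +$867.56 → $2,602.68
  Jun: +$867.56 − $6,640.44 → -$3,170.20
  Jul: +$867.56 − $1,885.14 → -$4,187.78
  Aug: +$867.56 → -$3,320.22
  Sep: +$867.56 → -$2,452.66
  Oct: +$867.56 → -$1,585.10
  Nov: +$867.56 → -$717.54
  Dec: +$867.56 → $150.02
  Jan: +$867.56 − $1,885.14 → -$867.56
  Feb: +$867.56 → $0.00
Lowest trial balance = -$4,187.78 (Jul)
Initial deposit = cushion − low point = $867.56 − (-$4,187.78) = $5,055.34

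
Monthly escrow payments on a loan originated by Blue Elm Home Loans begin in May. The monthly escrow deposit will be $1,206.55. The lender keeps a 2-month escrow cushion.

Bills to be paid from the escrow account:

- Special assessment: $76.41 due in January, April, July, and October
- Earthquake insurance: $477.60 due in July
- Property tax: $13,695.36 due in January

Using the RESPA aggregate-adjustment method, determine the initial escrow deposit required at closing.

$5,956.34

Cushion = 2 × $1,206.55 = $2,413.10
Trial balance (start $0, +$1,206.55 each month, − disbursements):
  May: +$1,206.55 → $1,206.55
  Jun: +$1,206.55 → $2,413.10
  Jul: +$1,206.55 − $554.01 → $3,065.64
  Aug: +$1,206.55 → $4,272.19
  Sep: +$1,206.55 → $5,478.74
  Oct: +$1,206.55 − $76.41 → $6,608.88
  Nov: +$1,206.55 → $7,815.43
  Dec: +$1,206.55 → $9,021.98
  Jan: +$1,206.55 − $13,771.77 → -$3,543.24
  Feb: +$1,206.55 → -$2,336.69
  Mar: +$1,206.55 → -$1,130.14
  Apr: +$1,206.55 − $76.41 → $0.00
Lowest trial balance = -$3,543.24 (Jan)
Initial deposit = cushion − low point = $2,413.10 − (-$3,543.24) = $5,956.34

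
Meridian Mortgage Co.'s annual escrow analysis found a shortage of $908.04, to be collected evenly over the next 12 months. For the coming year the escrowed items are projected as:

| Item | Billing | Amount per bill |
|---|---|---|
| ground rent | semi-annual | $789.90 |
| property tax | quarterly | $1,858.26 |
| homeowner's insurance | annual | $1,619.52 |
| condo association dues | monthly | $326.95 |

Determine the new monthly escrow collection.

$1,288.65

Ground rent: $789.90 × 2 = $1,579.80/yr
Property tax: $1,858.26 × 4 = $7,433.04/yr
Homeowner's insurance: $1,619.52/yr
Condo association dues: $326.95 × 12 = $3,923.40/yr
Total annual escrow = $1,579.80 + $7,433.04 + $1,619.52 + $3,923.40 = $14,555.76
Monthly = $14,555.76 ÷ 12 = $1,212.98
Shortage spread = $908.04 ÷ 12 = $75.67/mo
Adjusted monthly = $1,212.98 + $75.67 = $1,288.65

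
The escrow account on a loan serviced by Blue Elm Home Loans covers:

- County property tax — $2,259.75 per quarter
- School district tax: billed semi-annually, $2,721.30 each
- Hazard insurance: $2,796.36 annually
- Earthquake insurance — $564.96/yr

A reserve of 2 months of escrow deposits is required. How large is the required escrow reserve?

County property tax = $2,259.75 × 4 = $9,039.00/yr
School district tax = $2,721.30 × 2 = $5,442.60/yr
Hazard insurance = $2,796.36/yr
Earthquake insurance = $564.96/yr
Total per year = $9,039.00 + $5,442.60 + $2,796.36 + $564.96 = $17,842.92
Base monthly escrow = $17,842.92 / 12 = $1,486.91
Reserve = 2 × $1,486.91 = $2,973.82

$2,973.82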